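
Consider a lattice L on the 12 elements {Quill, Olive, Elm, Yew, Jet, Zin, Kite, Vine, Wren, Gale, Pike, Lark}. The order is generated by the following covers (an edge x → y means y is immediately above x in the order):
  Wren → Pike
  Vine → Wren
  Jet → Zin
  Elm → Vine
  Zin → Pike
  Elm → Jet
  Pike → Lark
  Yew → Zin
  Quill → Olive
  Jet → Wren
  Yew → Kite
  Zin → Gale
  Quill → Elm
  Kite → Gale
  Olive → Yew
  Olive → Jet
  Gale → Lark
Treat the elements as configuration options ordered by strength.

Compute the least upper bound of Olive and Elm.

Common upper bounds of {Olive, Elm}: Gale, Jet, Lark, Pike, Wren, Zin.
The least among these is Jet.

Jet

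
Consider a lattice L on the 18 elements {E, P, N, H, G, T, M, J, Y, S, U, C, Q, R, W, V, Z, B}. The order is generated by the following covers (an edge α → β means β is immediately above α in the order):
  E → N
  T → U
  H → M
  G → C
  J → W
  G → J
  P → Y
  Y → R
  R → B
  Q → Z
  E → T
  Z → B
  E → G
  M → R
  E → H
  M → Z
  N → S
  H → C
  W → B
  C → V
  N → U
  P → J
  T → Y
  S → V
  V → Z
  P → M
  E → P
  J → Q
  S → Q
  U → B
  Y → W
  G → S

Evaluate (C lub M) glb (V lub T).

C ∨ M = Z
V ∨ T = B
Z ∧ B = Z

Z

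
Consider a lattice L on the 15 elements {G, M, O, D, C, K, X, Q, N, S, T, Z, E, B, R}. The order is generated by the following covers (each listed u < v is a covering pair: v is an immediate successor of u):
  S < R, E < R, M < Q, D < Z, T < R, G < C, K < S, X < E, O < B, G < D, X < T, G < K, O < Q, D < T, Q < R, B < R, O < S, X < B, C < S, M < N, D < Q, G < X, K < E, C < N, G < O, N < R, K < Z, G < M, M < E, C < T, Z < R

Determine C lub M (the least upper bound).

Common upper bounds of {C, M}: N, R.
The least among these is N.

N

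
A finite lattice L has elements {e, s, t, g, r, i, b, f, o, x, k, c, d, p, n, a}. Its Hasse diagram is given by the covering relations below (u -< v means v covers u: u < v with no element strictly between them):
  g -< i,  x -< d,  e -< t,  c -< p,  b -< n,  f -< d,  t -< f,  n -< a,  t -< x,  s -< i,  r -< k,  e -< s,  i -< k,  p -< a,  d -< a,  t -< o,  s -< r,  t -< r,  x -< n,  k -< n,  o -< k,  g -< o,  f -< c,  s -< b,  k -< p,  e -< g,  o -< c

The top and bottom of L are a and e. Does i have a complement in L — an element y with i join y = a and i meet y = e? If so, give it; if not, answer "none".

d

Need y with i ∨ y = a and i ∧ y = e.
Checking each element gives: d.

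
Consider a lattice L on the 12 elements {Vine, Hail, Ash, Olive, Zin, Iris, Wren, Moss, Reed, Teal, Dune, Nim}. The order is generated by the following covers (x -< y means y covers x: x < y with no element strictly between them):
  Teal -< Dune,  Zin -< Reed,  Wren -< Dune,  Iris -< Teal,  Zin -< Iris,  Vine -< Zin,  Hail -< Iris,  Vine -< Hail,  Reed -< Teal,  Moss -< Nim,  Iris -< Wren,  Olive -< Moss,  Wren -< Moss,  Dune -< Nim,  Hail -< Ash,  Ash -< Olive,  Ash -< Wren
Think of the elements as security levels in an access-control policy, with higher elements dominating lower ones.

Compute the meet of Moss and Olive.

Common lower bounds of {Moss, Olive}: Ash, Hail, Olive, Vine.
The greatest among these is Olive.

Olive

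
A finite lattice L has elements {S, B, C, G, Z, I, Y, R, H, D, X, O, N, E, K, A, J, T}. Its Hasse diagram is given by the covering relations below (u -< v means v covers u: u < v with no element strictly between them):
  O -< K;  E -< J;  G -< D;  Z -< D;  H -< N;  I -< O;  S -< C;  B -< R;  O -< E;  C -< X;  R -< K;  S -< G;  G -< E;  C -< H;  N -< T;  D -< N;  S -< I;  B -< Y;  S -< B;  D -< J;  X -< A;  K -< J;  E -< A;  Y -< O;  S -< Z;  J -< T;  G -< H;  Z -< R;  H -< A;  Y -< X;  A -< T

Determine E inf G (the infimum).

Common lower bounds of {E, G}: G, S.
The greatest among these is G.

G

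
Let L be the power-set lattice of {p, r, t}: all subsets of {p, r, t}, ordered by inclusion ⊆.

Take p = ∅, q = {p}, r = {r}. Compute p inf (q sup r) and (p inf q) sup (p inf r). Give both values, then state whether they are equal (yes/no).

∅; ∅; yes

q sup r = {p,r}, so p inf (q sup r) = ∅ inf {p,r} = ∅.
p inf q = ∅ and p inf r = ∅, so (p inf q) sup (p inf r) = ∅ sup ∅ = ∅.
Equal: yes.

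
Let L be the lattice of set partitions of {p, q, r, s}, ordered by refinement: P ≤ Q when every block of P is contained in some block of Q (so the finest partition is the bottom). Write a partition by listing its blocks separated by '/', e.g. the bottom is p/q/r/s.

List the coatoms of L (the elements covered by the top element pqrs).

p/qrs, pq/rs, pqr/s, pqs/r, pr/qs, prs/q, ps/qr

The coatoms are exactly the elements covered by pqrs: p/qrs, pq/rs, pqr/s, pqs/r, pr/qs, prs/q, ps/qr.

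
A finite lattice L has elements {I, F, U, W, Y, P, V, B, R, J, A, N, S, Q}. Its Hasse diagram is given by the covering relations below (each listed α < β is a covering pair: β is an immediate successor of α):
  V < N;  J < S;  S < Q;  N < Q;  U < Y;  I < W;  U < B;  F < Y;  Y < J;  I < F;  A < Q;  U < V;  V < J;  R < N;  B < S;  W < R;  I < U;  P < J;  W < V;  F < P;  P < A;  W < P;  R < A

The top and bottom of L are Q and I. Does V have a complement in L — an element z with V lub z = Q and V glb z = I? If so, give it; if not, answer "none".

For every candidate z, either V ∨ z ≠ Q or V ∧ z ≠ I; no complement exists.

none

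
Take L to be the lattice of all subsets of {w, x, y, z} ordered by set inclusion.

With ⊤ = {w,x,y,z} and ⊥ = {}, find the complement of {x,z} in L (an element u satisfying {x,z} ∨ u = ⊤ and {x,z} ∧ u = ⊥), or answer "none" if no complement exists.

{w,y}

Need u with {x,z} ∨ u = {w,x,y,z} and {x,z} ∧ u = {}.
Checking each element gives: {w,y}.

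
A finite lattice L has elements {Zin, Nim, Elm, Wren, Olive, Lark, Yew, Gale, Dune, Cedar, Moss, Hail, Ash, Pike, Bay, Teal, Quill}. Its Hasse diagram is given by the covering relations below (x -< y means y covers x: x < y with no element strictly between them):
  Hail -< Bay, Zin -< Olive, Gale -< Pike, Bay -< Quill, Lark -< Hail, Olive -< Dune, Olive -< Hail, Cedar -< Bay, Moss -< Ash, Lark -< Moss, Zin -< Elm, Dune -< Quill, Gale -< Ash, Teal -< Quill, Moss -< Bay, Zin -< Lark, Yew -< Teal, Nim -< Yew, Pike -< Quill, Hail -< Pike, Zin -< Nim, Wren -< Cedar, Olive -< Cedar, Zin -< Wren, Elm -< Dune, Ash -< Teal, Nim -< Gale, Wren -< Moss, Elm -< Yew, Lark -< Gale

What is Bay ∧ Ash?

Common lower bounds of {Bay, Ash}: Lark, Moss, Wren, Zin.
The greatest among these is Moss.

Moss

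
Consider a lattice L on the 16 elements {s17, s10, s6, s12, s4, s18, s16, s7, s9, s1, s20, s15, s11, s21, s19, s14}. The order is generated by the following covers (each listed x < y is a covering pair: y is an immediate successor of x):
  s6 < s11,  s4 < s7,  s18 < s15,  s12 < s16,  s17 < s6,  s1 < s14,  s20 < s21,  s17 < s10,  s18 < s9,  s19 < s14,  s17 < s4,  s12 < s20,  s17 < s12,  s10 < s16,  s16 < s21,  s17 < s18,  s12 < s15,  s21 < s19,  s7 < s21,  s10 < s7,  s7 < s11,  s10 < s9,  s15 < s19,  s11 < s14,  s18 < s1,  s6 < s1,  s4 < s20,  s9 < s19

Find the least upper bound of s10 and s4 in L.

Common upper bounds of {s10, s4}: s11, s14, s19, s21, s7.
The least among these is s7.

s7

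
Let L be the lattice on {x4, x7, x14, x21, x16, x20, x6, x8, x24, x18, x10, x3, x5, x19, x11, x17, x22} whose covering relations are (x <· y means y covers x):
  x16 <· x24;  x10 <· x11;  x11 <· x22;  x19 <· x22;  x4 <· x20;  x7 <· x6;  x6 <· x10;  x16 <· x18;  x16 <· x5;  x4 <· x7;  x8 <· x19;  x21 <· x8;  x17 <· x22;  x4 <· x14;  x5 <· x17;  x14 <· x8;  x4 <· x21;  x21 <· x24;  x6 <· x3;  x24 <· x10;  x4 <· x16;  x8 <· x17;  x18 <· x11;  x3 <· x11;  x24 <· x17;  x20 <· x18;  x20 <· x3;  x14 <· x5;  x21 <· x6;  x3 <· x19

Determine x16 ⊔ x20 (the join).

x18

Common upper bounds of {x16, x20}: x11, x18, x22.
The least among these is x18.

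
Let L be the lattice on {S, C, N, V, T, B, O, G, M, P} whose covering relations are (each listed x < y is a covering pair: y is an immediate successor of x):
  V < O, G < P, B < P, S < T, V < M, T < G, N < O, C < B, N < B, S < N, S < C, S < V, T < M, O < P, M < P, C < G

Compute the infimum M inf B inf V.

Common lower bounds of {M, B, V}: S.
The greatest among these is S.

S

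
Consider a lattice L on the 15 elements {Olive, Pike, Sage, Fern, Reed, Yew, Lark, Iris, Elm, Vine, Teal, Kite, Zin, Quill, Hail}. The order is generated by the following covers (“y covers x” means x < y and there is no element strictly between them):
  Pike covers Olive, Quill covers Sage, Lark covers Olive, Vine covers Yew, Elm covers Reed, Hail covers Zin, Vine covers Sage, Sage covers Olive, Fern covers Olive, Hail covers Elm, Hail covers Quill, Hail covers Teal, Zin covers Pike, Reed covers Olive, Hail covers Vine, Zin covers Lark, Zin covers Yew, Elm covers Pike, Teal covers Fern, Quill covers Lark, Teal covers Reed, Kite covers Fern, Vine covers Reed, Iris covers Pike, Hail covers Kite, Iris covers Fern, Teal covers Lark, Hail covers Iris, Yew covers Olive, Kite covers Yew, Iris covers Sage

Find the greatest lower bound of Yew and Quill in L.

Olive

Common lower bounds of {Yew, Quill}: Olive.
The greatest among these is Olive.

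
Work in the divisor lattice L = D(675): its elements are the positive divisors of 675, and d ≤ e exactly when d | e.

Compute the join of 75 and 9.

In the divisibility order, the join is the least common multiple: lcm(75, 9) = 225.

225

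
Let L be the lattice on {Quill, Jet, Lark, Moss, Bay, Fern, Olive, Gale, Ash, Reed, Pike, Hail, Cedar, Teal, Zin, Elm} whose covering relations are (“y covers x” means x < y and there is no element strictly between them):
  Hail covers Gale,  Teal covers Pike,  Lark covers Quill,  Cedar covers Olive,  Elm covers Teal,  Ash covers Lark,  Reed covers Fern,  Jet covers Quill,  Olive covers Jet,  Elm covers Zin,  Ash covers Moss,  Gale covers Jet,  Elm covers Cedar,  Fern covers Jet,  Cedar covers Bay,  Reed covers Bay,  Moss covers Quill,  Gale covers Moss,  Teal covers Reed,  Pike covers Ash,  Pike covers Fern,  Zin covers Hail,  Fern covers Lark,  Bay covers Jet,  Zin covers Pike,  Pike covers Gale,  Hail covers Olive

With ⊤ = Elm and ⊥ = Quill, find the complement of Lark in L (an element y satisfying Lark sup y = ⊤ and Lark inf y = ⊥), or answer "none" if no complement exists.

Cedar

Need y with Lark ∨ y = Elm and Lark ∧ y = Quill.
Checking each element gives: Cedar.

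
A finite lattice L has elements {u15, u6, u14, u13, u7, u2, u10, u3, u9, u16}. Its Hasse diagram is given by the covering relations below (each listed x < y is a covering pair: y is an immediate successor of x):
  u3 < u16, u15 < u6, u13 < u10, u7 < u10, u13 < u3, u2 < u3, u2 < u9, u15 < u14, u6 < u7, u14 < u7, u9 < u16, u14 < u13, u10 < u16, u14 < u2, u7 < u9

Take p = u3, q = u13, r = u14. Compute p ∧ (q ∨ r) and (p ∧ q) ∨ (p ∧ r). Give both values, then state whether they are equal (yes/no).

q ∨ r = u13, so p ∧ (q ∨ r) = u3 ∧ u13 = u13.
p ∧ q = u13 and p ∧ r = u14, so (p ∧ q) ∨ (p ∧ r) = u13 ∨ u14 = u13.
Equal: yes.

u13; u13; yes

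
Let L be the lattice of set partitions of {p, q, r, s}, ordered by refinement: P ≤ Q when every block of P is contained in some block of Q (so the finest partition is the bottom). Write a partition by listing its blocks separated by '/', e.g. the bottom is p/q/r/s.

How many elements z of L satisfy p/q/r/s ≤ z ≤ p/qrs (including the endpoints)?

5

The interval [p/q/r/s, p/qrs] = {p/q/r/s, p/q/rs, p/qr/s, p/qrs, p/qs/r}, which has 5 elements.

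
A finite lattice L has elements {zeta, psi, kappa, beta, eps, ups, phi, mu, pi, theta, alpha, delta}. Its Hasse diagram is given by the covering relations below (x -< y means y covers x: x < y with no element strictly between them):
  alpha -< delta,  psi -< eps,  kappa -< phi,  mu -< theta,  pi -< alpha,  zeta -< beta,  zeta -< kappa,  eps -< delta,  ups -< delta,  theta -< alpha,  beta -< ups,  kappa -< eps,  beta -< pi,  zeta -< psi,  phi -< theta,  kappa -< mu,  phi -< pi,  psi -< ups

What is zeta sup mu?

mu

Common upper bounds of {zeta, mu}: alpha, delta, mu, theta.
The least among these is mu.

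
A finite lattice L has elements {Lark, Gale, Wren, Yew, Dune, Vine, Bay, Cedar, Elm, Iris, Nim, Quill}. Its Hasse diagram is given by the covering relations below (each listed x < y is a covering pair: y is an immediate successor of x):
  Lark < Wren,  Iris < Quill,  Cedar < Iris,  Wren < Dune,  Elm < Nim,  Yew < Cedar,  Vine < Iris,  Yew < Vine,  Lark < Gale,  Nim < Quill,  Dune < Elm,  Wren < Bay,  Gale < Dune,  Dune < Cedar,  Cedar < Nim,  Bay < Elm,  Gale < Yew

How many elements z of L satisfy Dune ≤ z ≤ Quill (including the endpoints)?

The interval [Dune, Quill] = {Cedar, Dune, Elm, Iris, Nim, Quill}, which has 6 elements.

6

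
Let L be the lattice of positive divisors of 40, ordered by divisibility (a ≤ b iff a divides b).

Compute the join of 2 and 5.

In the divisibility order, the join is the least common multiple: lcm(2, 5) = 10.

10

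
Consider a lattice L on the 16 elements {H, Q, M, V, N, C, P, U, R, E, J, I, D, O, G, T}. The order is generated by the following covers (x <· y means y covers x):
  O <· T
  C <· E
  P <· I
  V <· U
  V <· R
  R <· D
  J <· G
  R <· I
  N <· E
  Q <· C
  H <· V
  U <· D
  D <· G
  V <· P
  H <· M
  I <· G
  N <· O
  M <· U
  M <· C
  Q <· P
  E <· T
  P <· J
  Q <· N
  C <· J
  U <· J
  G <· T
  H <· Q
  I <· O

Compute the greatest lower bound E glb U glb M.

Common lower bounds of {E, U, M}: H, M.
The greatest among these is M.

M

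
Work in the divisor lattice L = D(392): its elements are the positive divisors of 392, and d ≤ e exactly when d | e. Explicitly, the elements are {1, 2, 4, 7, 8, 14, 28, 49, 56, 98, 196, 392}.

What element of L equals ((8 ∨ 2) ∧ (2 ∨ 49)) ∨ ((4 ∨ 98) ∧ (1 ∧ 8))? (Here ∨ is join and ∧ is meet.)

8 ∨ 2 = 8
2 ∨ 49 = 98
8 ∧ 98 = 2
4 ∨ 98 = 196
1 ∧ 8 = 1
196 ∧ 1 = 1
2 ∨ 1 = 2

2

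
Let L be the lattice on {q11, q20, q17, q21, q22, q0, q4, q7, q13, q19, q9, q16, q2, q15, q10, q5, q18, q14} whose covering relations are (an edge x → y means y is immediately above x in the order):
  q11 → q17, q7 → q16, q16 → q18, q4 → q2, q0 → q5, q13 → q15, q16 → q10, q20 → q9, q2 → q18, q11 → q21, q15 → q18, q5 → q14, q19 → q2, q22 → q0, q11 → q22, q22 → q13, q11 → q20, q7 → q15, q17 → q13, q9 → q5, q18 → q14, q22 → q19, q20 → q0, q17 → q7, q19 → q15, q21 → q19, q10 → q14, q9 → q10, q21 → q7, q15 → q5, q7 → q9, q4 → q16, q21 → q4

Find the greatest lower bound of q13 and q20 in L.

q11

Common lower bounds of {q13, q20}: q11.
The greatest among these is q11.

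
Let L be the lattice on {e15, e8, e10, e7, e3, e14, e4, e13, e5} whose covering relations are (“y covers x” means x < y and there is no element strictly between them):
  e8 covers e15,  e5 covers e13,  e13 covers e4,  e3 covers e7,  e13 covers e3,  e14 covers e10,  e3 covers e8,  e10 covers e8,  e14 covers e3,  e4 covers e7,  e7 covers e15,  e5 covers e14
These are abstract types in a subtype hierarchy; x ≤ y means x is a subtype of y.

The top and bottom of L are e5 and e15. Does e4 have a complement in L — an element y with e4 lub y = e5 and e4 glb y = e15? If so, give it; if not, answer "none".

e10

Need y with e4 ∨ y = e5 and e4 ∧ y = e15.
Checking each element gives: e10.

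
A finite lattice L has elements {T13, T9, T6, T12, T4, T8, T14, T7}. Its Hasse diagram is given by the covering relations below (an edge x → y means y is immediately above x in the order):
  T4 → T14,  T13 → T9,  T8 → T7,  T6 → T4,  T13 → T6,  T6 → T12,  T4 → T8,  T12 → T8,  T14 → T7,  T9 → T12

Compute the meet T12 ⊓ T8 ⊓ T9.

Common lower bounds of {T12, T8, T9}: T13, T9.
The greatest among these is T9.

T9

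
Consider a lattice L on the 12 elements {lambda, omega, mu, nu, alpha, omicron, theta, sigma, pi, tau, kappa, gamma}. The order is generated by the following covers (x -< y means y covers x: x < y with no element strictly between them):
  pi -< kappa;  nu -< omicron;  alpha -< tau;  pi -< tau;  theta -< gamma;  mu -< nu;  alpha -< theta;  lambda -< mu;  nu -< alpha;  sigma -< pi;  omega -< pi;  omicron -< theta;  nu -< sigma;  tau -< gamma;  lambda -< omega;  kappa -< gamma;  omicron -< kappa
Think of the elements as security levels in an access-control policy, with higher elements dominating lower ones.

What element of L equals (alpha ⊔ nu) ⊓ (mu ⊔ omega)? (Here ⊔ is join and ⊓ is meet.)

alpha ∨ nu = alpha
mu ∨ omega = pi
alpha ∧ pi = nu

nu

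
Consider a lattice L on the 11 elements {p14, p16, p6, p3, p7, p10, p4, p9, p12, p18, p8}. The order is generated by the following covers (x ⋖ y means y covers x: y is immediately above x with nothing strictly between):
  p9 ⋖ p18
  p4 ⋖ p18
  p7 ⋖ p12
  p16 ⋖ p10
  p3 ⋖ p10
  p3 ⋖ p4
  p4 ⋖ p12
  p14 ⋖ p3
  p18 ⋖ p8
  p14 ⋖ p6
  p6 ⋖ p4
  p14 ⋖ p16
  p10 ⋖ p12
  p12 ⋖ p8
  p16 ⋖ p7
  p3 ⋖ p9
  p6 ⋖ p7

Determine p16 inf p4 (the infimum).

Common lower bounds of {p16, p4}: p14.
The greatest among these is p14.

p14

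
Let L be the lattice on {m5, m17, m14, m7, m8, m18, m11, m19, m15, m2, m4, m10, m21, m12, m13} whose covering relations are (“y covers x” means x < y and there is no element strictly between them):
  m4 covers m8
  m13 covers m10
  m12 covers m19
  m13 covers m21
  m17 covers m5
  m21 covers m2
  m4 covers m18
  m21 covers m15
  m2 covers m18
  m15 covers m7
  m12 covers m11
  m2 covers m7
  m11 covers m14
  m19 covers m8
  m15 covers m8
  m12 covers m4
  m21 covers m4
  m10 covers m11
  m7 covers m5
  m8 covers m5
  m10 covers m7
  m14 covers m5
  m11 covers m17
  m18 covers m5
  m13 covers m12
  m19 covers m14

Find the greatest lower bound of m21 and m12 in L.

Common lower bounds of {m21, m12}: m18, m4, m5, m8.
The greatest among these is m4.

m4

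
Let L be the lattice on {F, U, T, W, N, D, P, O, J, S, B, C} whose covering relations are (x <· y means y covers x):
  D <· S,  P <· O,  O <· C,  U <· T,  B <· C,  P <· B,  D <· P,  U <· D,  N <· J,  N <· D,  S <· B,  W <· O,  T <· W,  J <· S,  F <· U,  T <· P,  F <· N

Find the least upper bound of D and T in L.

Common upper bounds of {D, T}: B, C, O, P.
The least among these is P.

P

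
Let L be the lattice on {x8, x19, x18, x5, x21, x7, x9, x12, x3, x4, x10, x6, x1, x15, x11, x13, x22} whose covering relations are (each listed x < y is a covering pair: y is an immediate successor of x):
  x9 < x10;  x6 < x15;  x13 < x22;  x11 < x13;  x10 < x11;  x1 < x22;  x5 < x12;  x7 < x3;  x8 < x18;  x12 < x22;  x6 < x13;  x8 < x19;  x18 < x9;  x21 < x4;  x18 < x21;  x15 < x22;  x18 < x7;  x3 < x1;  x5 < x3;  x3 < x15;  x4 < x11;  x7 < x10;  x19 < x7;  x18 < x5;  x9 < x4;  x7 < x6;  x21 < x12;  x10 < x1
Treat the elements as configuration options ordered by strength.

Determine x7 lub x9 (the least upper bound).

Common upper bounds of {x7, x9}: x1, x10, x11, x13, x22.
The least among these is x10.

x10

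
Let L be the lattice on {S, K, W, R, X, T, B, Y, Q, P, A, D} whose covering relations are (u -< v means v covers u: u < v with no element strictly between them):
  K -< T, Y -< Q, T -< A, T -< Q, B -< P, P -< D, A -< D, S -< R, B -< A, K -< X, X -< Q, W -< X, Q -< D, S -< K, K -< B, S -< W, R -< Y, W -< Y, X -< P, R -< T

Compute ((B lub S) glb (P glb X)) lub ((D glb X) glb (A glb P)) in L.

B ∨ S = B
P ∧ X = X
B ∧ X = K
D ∧ X = X
A ∧ P = B
X ∧ B = K
K ∨ K = K

K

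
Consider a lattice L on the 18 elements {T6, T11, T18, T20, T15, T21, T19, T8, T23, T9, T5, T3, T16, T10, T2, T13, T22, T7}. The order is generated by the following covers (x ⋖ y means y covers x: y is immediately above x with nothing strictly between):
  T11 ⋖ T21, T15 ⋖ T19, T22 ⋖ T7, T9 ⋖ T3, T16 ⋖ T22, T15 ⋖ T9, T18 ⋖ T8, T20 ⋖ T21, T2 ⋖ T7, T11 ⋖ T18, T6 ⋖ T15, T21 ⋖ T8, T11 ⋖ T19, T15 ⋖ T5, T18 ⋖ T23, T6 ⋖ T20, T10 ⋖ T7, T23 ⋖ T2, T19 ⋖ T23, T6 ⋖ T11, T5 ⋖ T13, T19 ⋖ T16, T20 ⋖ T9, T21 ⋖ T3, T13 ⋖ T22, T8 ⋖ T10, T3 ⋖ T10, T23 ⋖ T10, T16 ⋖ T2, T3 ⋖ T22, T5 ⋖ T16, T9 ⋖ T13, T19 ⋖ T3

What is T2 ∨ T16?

Common upper bounds of {T2, T16}: T2, T7.
The least among these is T2.

T2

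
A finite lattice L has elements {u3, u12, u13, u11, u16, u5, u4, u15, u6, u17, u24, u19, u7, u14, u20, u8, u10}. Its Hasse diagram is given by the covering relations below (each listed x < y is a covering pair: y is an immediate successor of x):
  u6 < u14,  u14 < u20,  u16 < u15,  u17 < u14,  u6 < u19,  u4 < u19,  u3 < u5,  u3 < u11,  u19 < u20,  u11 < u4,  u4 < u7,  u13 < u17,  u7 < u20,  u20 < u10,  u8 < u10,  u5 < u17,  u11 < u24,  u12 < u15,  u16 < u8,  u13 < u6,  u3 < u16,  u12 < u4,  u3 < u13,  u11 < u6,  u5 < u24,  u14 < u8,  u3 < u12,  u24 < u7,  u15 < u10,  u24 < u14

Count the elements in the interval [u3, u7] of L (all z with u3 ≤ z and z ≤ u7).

The interval [u3, u7] = {u11, u12, u24, u3, u4, u5, u7}, which has 7 elements.

7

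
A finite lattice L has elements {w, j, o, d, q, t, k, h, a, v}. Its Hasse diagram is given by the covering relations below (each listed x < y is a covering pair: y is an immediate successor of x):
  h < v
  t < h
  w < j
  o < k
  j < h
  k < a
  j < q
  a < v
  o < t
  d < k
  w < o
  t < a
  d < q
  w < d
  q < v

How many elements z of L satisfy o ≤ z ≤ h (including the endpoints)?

The interval [o, h] = {h, o, t}, which has 3 elements.

3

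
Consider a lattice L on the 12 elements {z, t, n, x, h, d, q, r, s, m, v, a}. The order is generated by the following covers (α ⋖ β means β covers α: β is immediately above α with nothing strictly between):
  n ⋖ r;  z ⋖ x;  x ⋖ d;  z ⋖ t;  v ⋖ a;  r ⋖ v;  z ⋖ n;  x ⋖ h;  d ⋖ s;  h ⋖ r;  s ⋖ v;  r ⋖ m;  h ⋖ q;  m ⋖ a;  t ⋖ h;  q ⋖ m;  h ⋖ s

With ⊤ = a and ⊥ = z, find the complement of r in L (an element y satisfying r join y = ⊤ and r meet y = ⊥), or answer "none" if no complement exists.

none

For every candidate y, either r ∨ y ≠ a or r ∧ y ≠ z; no complement exists.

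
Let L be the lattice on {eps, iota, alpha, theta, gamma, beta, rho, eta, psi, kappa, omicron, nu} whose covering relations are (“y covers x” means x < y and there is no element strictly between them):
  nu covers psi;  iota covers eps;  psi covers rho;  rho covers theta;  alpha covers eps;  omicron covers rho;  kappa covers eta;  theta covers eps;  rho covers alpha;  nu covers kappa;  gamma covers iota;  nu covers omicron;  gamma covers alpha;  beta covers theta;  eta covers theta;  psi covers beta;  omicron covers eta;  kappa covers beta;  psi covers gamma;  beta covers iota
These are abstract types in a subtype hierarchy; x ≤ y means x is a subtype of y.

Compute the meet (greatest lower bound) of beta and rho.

theta

Common lower bounds of {beta, rho}: eps, theta.
The greatest among these is theta.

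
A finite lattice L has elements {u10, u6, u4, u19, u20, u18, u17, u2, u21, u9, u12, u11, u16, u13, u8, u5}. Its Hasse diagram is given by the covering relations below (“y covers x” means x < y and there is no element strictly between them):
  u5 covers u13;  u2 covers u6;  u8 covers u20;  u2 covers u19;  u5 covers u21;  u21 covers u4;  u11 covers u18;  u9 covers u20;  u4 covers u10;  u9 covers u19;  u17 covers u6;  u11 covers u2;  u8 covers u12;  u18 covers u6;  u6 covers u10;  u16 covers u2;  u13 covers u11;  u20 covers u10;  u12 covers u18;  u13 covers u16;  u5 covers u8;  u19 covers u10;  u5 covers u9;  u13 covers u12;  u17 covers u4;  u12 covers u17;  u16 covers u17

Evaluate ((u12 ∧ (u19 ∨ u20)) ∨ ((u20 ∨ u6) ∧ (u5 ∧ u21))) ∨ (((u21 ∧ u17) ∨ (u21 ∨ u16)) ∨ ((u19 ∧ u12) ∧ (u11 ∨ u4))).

u5

u19 ∨ u20 = u9
u12 ∧ u9 = u10
u20 ∨ u6 = u8
u5 ∧ u21 = u21
u8 ∧ u21 = u4
u10 ∨ u4 = u4
u21 ∧ u17 = u4
u21 ∨ u16 = u5
u4 ∨ u5 = u5
u19 ∧ u12 = u10
u11 ∨ u4 = u13
u10 ∧ u13 = u10
u5 ∨ u10 = u5
u4 ∨ u5 = u5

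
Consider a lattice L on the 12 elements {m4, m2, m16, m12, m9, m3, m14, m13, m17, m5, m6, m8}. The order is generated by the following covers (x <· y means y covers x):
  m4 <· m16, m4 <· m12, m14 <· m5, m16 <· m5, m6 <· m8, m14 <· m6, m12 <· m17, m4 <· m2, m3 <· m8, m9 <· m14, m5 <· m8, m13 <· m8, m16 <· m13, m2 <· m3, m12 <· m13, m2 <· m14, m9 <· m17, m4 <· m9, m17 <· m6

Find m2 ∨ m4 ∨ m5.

m5

Common upper bounds of {m2, m4, m5}: m5, m8.
The least among these is m5.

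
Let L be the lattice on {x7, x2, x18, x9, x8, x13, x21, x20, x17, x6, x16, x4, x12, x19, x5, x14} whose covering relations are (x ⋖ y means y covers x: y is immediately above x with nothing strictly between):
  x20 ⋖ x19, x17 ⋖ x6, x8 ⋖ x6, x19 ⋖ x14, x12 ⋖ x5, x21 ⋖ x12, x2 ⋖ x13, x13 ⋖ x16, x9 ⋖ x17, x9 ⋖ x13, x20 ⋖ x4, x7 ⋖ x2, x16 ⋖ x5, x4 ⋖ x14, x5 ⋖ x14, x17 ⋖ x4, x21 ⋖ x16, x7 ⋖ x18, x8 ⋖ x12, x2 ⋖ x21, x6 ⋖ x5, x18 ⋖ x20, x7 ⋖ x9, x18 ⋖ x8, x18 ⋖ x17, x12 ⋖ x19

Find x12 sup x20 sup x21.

x19

Common upper bounds of {x12, x20, x21}: x14, x19.
The least among these is x19.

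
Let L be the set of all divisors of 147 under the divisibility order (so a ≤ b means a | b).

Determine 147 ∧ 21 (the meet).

In the divisibility order, the meet is the greatest common divisor: gcd(147, 21) = 21.

21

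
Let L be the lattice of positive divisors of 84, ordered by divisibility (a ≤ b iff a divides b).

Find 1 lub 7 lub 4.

In the divisibility order, the join is the least common multiple: lcm(1, 7, 4) = 28.

28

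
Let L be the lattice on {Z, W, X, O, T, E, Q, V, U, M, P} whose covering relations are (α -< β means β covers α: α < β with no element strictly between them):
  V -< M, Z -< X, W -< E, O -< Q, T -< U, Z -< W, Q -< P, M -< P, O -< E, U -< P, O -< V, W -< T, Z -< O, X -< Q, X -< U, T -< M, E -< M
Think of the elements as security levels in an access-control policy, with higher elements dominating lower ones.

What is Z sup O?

Common upper bounds of {Z, O}: E, M, O, P, Q, V.
The least among these is O.

O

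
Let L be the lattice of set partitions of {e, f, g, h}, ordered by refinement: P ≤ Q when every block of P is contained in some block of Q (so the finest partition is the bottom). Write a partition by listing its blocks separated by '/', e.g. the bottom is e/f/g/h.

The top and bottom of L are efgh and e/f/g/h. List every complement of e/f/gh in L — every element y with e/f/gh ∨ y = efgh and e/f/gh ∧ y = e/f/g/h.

efg/h, efh/g, eg/fh, eh/fg

Need y with e/f/gh ∨ y = efgh and e/f/gh ∧ y = e/f/g/h.
Checking each element gives: efg/h, efh/g, eg/fh, eh/fg.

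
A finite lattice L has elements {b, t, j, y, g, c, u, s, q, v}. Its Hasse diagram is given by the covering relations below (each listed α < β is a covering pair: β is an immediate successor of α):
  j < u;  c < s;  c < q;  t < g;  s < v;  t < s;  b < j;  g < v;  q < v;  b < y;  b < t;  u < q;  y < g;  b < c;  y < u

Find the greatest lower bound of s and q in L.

c

Common lower bounds of {s, q}: b, c.
The greatest among these is c.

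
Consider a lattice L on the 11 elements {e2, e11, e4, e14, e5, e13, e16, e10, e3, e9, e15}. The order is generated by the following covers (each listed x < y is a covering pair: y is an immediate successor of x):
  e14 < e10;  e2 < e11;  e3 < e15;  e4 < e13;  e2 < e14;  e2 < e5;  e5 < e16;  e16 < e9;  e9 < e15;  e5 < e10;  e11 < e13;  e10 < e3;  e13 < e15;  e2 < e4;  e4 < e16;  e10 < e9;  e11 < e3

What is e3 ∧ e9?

Common lower bounds of {e3, e9}: e10, e14, e2, e5.
The greatest among these is e10.

e10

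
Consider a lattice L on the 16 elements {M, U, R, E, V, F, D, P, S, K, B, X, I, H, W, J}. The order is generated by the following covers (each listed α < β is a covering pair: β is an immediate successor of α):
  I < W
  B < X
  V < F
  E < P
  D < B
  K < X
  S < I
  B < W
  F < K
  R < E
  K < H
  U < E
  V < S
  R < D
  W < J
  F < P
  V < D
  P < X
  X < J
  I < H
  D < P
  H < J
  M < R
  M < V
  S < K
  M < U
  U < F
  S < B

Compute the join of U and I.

Common upper bounds of {U, I}: H, J.
The least among these is H.

H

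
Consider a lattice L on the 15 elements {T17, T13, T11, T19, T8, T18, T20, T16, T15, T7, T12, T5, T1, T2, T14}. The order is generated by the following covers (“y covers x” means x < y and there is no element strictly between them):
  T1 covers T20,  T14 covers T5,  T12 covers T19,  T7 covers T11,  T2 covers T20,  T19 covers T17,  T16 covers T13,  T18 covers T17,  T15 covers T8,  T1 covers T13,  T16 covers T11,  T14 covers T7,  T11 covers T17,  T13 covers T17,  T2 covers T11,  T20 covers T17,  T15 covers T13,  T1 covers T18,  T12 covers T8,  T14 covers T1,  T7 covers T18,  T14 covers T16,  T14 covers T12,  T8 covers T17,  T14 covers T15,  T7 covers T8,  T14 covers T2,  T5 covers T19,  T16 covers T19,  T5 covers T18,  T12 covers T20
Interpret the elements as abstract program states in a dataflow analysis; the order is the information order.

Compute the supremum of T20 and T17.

T20

Common upper bounds of {T20, T17}: T1, T12, T14, T2, T20.
The least among these is T20.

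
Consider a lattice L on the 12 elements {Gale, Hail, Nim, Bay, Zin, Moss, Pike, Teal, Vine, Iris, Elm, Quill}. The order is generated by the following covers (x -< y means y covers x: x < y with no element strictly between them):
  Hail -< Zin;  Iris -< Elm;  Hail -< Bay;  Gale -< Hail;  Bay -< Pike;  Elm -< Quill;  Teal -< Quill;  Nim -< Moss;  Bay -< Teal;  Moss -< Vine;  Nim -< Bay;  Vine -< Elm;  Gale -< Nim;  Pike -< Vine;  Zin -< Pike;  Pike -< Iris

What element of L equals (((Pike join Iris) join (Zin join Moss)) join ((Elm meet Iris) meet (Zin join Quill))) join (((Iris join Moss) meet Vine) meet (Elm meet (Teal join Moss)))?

Elm

Pike ∨ Iris = Iris
Zin ∨ Moss = Vine
Iris ∨ Vine = Elm
Elm ∧ Iris = Iris
Zin ∨ Quill = Quill
Iris ∧ Quill = Iris
Elm ∨ Iris = Elm
Iris ∨ Moss = Elm
Elm ∧ Vine = Vine
Teal ∨ Moss = Quill
Elm ∧ Quill = Elm
Vine ∧ Elm = Vine
Elm ∨ Vine = Elm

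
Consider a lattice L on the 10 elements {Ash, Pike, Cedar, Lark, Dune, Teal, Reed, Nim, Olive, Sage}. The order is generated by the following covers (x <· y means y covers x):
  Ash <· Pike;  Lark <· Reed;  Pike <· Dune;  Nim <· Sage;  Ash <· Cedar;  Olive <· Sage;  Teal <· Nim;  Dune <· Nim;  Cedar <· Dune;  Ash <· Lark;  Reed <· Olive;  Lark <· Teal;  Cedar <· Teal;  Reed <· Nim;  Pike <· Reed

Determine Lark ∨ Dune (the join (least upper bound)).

Common upper bounds of {Lark, Dune}: Nim, Sage.
The least among these is Nim.

Nim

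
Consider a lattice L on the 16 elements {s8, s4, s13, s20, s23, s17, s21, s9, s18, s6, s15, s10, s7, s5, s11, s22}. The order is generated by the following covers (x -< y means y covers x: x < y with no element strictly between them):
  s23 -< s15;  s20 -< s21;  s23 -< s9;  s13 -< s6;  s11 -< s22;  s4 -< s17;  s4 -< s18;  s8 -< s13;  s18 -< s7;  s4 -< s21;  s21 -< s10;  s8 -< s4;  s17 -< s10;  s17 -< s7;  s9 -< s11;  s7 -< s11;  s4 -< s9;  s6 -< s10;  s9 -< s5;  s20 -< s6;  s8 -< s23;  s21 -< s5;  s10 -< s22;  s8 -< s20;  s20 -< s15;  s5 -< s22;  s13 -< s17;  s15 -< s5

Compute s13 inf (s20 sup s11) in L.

s20 ∨ s11 = s22
s13 ∧ s22 = s13

s13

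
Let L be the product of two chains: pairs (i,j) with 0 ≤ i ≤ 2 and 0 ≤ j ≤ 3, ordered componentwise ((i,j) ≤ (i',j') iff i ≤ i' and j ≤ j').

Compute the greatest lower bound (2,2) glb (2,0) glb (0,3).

In a product of chains, the meet is componentwise min, giving (0,0).

(0,0)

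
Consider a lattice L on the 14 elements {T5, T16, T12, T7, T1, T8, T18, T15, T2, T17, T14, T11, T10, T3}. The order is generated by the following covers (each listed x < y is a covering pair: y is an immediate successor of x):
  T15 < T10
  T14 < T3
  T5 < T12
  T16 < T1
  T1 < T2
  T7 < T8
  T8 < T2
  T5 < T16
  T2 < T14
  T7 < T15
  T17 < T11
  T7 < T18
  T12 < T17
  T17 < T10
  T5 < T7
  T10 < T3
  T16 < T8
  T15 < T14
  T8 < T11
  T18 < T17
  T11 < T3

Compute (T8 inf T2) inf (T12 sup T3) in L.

T8 ∧ T2 = T8
T12 ∨ T3 = T3
T8 ∧ T3 = T8

T8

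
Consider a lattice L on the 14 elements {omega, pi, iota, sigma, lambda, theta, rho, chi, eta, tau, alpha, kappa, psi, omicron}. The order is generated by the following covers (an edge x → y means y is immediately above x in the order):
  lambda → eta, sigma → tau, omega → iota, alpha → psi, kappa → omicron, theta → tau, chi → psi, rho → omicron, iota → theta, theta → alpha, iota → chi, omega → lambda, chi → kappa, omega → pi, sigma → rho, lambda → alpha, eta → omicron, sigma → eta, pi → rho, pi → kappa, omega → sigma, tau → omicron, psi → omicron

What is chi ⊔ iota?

Common upper bounds of {chi, iota}: chi, kappa, omicron, psi.
The least among these is chi.

chi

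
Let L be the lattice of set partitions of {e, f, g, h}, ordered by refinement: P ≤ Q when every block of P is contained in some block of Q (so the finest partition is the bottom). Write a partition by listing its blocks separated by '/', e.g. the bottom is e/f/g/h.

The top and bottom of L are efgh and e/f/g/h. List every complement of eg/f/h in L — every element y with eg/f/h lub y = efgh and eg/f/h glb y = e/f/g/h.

e/fgh, ef/gh, efh/g, eh/fg

Need y with eg/f/h ∨ y = efgh and eg/f/h ∧ y = e/f/g/h.
Checking each element gives: e/fgh, ef/gh, efh/g, eh/fg.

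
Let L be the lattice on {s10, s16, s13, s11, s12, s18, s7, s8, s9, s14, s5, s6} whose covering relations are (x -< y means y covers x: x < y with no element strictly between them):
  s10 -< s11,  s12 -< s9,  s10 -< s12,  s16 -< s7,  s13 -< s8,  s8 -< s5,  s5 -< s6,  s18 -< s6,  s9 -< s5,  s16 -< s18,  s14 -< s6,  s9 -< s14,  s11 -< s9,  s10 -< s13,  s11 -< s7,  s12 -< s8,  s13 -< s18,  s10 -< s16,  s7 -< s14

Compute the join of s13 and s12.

s8

Common upper bounds of {s13, s12}: s5, s6, s8.
The least among these is s8.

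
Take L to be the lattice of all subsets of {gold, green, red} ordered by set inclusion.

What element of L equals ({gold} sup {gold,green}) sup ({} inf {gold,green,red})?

{gold} ∨ {gold,green} = {gold,green}
{} ∧ {gold,green,red} = {}
{gold,green} ∨ {} = {gold,green}

{gold,green}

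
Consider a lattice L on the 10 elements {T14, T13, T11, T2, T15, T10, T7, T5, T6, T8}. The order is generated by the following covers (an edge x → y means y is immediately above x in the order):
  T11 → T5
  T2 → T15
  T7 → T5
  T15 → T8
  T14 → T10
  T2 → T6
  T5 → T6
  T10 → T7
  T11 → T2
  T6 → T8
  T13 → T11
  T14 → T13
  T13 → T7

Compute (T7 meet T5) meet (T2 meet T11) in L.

T7 ∧ T5 = T7
T2 ∧ T11 = T11
T7 ∧ T11 = T13

T13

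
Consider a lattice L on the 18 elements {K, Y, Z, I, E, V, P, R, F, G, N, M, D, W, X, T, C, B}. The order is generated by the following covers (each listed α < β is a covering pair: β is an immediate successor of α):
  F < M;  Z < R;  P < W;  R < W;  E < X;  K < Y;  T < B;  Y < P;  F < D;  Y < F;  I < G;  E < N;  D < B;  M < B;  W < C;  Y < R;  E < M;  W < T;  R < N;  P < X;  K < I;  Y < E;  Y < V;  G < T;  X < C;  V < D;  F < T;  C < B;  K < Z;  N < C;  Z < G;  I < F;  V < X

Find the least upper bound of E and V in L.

Common upper bounds of {E, V}: B, C, X.
The least among these is X.

X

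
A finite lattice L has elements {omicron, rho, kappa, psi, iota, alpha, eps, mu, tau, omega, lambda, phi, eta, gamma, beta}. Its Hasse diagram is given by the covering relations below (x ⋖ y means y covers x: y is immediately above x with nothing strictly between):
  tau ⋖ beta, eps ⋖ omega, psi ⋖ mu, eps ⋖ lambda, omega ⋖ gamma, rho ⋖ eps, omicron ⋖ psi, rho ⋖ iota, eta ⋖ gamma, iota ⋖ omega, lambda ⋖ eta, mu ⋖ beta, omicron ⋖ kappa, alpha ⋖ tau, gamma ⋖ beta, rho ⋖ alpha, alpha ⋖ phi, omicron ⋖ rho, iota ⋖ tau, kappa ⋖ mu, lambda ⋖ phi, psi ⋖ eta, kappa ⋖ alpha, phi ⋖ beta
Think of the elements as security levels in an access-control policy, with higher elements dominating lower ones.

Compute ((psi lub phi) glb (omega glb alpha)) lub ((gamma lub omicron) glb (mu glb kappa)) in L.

rho

psi ∨ phi = beta
omega ∧ alpha = rho
beta ∧ rho = rho
gamma ∨ omicron = gamma
mu ∧ kappa = kappa
gamma ∧ kappa = omicron
rho ∨ omicron = rho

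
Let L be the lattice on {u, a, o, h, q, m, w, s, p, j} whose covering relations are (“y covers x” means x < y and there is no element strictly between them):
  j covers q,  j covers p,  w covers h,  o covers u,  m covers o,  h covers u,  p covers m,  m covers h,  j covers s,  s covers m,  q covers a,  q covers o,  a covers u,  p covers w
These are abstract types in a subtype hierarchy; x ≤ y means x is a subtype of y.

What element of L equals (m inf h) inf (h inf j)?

h

m ∧ h = h
h ∧ j = h
h ∧ h = h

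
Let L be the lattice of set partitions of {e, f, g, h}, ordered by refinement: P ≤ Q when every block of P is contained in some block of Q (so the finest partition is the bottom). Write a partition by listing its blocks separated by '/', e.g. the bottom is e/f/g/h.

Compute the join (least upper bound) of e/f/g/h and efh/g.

efh/g

Common upper bounds of {e/f/g/h, efh/g}: efgh, efh/g.
The least among these is efh/g.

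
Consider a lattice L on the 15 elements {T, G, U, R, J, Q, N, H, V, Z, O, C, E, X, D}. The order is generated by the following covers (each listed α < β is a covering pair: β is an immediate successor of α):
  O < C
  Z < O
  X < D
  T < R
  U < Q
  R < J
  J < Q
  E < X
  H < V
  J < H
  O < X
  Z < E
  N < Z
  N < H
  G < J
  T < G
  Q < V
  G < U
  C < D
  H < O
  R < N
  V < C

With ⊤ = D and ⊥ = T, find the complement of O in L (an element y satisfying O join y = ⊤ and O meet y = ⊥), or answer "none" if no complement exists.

For every candidate y, either O ∨ y ≠ D or O ∧ y ≠ T; no complement exists.

none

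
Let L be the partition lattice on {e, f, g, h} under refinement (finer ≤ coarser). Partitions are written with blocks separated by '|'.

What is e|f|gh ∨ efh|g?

efgh

Common upper bounds of {e|f|gh, efh|g}: efgh.
The least among these is efgh.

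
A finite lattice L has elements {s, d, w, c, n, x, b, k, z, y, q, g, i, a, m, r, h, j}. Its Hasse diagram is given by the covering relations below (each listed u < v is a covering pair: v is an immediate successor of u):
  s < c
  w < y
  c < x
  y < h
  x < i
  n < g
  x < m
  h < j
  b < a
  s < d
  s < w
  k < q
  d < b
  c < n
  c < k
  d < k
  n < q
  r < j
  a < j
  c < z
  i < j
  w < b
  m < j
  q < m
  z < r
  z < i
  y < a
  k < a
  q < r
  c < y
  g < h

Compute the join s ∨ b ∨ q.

Common upper bounds of {s, b, q}: j.
The least among these is j.

j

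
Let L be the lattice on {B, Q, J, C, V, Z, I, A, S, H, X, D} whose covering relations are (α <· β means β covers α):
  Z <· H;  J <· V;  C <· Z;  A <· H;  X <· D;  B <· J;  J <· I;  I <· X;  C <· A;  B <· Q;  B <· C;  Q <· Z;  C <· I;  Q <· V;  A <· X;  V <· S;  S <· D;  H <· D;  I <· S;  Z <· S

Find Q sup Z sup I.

S

Common upper bounds of {Q, Z, I}: D, S.
The least among these is S.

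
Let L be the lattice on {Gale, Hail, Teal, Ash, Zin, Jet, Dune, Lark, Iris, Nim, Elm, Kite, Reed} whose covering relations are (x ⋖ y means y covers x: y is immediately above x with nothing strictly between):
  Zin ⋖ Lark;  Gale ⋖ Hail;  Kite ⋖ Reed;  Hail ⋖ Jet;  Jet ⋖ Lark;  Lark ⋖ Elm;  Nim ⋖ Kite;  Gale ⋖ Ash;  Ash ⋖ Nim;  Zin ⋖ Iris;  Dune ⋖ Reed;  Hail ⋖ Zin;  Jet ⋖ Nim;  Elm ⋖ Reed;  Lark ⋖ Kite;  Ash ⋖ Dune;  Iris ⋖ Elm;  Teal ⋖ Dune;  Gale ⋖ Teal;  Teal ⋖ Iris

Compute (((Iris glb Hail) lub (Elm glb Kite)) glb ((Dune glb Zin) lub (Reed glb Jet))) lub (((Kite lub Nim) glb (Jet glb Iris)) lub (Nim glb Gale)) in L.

Iris ∧ Hail = Hail
Elm ∧ Kite = Lark
Hail ∨ Lark = Lark
Dune ∧ Zin = Gale
Reed ∧ Jet = Jet
Gale ∨ Jet = Jet
Lark ∧ Jet = Jet
Kite ∨ Nim = Kite
Jet ∧ Iris = Hail
Kite ∧ Hail = Hail
Nim ∧ Gale = Gale
Hail ∨ Gale = Hail
Jet ∨ Hail = Jet

Jet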